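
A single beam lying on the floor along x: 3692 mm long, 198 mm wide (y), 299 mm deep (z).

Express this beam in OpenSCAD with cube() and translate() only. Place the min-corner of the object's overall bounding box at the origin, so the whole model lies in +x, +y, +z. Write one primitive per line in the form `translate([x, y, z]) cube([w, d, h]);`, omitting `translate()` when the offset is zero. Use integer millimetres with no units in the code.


cube([3692, 198, 299]);


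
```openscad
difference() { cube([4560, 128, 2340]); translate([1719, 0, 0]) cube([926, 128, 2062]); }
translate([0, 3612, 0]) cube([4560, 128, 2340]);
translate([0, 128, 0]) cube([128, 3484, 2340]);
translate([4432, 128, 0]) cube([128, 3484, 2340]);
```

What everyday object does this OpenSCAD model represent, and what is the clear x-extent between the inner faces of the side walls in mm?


A single room. The interior width is 4304 mm.

Four walls enclosing a rectangle with a door in the front wall — a room. Outside width 4560 minus two 128 mm walls gives 4304 mm.


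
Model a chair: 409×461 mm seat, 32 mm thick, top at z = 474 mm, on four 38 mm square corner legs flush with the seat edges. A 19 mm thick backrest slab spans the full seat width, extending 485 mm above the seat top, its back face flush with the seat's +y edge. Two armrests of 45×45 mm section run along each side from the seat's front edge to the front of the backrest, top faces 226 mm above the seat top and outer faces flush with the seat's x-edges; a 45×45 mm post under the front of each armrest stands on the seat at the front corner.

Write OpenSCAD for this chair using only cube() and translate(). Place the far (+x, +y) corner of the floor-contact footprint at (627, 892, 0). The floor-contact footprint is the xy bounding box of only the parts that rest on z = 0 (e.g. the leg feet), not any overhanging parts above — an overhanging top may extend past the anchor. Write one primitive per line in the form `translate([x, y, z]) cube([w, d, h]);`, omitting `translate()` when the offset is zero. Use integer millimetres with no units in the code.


translate([218, 431, 442]) cube([409, 461, 32]);
translate([218, 431, 0]) cube([38, 38, 442]);
translate([589, 431, 0]) cube([38, 38, 442]);
translate([218, 854, 0]) cube([38, 38, 442]);
translate([589, 854, 0]) cube([38, 38, 442]);
translate([218, 873, 474]) cube([409, 19, 485]);
translate([218, 431, 655]) cube([45, 442, 45]);
translate([582, 431, 655]) cube([45, 442, 45]);
translate([218, 431, 474]) cube([45, 45, 181]);
translate([582, 431, 474]) cube([45, 45, 181]);


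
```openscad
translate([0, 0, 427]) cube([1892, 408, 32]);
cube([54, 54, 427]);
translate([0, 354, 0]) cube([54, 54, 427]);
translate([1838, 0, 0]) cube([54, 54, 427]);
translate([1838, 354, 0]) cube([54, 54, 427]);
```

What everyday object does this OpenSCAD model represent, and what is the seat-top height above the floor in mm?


A bench. The seat-top height is 459 mm.

A long slab on four corner posts — a bench. The slab sits at z = 427 with thickness 32, so the top is 427 + 32 = 459 mm.


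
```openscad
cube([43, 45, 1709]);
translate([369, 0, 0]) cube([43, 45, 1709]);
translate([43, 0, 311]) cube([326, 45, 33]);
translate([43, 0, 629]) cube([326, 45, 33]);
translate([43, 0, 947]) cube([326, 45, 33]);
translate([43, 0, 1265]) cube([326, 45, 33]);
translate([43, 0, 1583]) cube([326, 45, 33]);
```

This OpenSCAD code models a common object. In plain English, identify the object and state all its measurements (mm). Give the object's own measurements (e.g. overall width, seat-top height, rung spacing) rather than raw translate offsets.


A straight ladder. Two 43×45 mm vertical rails, 1709 mm tall, stand 412 mm apart (outside-to-outside) with their front faces coplanar on the −y side. 5 rungs, each 45 mm deep and 33 mm tall, span between the inner faces of the rails, front faces flush with the rails. The lowest rung's underside is at z = 311 mm and rungs are spaced 318 mm apart (underside to underside).


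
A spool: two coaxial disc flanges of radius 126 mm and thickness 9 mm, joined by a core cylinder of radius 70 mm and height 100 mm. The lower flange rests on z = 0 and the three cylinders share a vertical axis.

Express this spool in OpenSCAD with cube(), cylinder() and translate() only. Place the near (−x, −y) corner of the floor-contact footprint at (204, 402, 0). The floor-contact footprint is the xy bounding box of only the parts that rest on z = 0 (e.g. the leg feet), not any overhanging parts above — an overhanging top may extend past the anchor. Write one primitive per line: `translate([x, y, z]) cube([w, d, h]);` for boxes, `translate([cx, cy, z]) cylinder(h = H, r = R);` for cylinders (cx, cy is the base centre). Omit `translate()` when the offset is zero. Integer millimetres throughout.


translate([330, 528, 0]) cylinder(h = 9, r = 126);
translate([330, 528, 9]) cylinder(h = 100, r = 70);
translate([330, 528, 109]) cylinder(h = 9, r = 126);


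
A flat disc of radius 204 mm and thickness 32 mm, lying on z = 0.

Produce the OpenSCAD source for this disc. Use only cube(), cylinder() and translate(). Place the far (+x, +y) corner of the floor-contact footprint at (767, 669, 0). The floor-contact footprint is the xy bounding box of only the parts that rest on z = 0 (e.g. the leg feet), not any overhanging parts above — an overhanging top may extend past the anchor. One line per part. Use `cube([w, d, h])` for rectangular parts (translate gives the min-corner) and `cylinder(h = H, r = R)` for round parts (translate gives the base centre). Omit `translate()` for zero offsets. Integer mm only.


translate([563, 465, 0]) cylinder(h = 32, r = 204);


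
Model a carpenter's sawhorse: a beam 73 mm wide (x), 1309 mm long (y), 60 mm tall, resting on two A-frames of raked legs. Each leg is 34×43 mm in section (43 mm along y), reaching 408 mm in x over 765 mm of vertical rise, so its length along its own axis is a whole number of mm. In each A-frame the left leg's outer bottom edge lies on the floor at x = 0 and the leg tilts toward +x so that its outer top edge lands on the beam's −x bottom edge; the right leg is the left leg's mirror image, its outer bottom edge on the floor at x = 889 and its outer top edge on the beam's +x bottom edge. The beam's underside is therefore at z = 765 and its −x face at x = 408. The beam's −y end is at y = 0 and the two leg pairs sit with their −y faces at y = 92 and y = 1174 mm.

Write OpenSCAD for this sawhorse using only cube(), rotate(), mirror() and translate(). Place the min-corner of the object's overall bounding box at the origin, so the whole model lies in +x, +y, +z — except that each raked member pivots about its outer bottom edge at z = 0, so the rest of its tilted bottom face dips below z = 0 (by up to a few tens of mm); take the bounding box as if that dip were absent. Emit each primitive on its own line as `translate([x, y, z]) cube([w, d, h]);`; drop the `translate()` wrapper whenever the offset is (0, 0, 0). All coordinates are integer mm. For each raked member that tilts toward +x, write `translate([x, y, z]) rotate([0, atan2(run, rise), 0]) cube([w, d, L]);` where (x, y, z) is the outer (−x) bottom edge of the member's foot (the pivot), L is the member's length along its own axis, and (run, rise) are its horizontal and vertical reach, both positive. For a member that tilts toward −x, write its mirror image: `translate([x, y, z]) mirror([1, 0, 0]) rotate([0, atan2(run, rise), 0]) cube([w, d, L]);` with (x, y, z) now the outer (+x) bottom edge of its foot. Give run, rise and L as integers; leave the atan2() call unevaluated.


translate([408, 0, 765]) cube([73, 1309, 60]);
translate([0, 92, 0]) rotate([0, atan2(408, 765), 0]) cube([34, 43, 867]);
translate([889, 92, 0]) mirror([1, 0, 0]) rotate([0, atan2(408, 765), 0]) cube([34, 43, 867]);
translate([0, 1174, 0]) rotate([0, atan2(408, 765), 0]) cube([34, 43, 867]);
translate([889, 1174, 0]) mirror([1, 0, 0]) rotate([0, atan2(408, 765), 0]) cube([34, 43, 867]);


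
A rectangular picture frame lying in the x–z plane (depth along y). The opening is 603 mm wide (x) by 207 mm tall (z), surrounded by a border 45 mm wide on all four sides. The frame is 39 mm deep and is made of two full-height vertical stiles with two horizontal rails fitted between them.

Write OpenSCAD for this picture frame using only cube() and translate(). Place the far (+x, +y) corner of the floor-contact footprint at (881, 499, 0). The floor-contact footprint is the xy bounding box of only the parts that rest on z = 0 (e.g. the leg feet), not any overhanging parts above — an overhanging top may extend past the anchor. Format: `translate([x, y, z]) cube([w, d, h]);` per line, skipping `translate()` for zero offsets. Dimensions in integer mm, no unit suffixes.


translate([188, 460, 0]) cube([45, 39, 297]);
translate([836, 460, 0]) cube([45, 39, 297]);
translate([233, 460, 0]) cube([603, 39, 45]);
translate([233, 460, 252]) cube([603, 39, 45]);


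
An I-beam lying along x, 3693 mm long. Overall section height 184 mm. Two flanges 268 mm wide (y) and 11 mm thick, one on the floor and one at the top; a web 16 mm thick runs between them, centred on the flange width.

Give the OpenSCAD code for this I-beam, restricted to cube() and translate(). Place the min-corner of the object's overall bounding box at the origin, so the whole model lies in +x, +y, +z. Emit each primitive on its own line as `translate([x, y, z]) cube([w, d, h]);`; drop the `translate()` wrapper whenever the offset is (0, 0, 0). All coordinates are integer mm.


cube([3693, 268, 11]);
translate([0, 126, 11]) cube([3693, 16, 162]);
translate([0, 0, 173]) cube([3693, 268, 11]);


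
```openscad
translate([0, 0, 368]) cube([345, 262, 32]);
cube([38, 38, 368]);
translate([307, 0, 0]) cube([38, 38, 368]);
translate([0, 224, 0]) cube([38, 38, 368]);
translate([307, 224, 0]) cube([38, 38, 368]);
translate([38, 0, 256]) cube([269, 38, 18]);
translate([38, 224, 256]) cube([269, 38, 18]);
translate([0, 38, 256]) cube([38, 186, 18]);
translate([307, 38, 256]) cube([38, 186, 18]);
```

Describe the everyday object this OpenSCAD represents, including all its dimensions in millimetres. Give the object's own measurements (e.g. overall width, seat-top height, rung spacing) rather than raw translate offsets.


A simple wooden stool: a rectangular seat 345 mm (x) by 262 mm (y), 32 mm thick, top face at z = 400 mm, on four square legs, each 38×38 mm in cross-section. The legs rest on z = 0, each flush with a corner of the seat. Four stretchers, 38 mm wide and 18 mm tall, connect adjacent legs with their undersides at z = 256 mm, each running between the inner faces of the legs it joins and aligned with the legs' outer faces on the other axis.


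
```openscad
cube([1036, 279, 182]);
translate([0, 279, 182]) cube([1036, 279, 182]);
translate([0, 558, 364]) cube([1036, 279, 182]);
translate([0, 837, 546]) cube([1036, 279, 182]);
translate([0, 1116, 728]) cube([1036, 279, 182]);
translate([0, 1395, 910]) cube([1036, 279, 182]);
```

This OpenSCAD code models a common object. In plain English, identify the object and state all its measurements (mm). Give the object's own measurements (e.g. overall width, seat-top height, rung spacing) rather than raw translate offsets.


A straight staircase of 6 solid steps. Each step is 1036 mm wide (x), 279 mm deep (y, the going) and 182 mm tall (the rise). The first step rests on the floor; each subsequent step sits one going further in +y and one rise higher in +z, directly behind and above the previous step with no overlap.


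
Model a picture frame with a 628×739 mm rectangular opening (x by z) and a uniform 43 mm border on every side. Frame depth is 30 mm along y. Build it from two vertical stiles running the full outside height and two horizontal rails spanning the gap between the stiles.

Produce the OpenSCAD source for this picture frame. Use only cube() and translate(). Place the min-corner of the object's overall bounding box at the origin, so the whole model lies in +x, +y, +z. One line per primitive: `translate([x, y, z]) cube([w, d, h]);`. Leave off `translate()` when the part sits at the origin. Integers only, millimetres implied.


cube([43, 30, 825]);
translate([671, 0, 0]) cube([43, 30, 825]);
translate([43, 0, 0]) cube([628, 30, 43]);
translate([43, 0, 782]) cube([628, 30, 43]);


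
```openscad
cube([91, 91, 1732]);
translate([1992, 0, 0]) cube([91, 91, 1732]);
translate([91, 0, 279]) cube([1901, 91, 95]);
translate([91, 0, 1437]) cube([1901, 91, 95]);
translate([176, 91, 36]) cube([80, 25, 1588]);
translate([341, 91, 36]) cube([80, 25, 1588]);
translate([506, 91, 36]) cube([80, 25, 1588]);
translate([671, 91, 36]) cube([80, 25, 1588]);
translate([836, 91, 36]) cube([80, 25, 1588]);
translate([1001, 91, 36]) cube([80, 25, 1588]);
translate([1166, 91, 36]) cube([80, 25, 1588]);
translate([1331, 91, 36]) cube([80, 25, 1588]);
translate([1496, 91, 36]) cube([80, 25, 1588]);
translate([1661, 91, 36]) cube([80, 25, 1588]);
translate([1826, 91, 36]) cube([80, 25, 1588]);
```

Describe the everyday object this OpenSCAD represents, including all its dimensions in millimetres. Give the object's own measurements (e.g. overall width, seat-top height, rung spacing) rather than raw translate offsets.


A fence section. Two 91×91 mm posts, 1732 mm tall, stand on the floor with a clear span of 1901 mm between their inner faces. Two horizontal rails of 91×95 mm section span the gap between the posts with their undersides at z = 279 mm and z = 1437 mm, flush with the posts' −y face. 11 pickets, each 80 mm wide, 25 mm thick and 1588 mm tall, are fixed to the +y face of the rails with their bottoms at z = 36 mm, spaced across the span with a 85 mm gap after the −x post and between neighbouring pickets, with 86 mm left before the +x post.


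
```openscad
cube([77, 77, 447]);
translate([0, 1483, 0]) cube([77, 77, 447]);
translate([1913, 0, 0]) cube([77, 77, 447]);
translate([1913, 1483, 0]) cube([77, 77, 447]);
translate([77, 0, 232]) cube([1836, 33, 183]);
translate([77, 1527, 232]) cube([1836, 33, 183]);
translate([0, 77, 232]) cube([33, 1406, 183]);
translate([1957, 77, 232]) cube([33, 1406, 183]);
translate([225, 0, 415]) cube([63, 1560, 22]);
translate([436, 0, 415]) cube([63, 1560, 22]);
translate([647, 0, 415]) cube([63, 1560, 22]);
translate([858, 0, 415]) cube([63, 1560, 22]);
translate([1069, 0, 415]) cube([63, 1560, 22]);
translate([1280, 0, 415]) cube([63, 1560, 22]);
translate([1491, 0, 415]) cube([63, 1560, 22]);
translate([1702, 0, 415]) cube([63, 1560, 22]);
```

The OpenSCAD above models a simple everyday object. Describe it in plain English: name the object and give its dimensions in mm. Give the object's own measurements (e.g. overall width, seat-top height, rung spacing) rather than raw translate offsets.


A bed frame 1990 mm long (x) by 1560 mm wide (y). Four 77×77 mm corner posts, 447 mm tall, at the corners of the footprint. Four rails of 33 mm thickness and 183 mm height run between adjacent posts with their undersides at z = 232 mm, their outer faces flush with the outside of the frame (the two x-running rails run between the posts' inner faces; the two y-running rails run between the posts' inner faces). 8 slats, each 63 mm wide (x) and 22 mm thick, lie across the top of the two x-running rails, running the full 1560 mm width of the frame in y; along x they sit between the end posts with a 148 mm gap after the −x posts and between neighbouring slats and before the +x posts.


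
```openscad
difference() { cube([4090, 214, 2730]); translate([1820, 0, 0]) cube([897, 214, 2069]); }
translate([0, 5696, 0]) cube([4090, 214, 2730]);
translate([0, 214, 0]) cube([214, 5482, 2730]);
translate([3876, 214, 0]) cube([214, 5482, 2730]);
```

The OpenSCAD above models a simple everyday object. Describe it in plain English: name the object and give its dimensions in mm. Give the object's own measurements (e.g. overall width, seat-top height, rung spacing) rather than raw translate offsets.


A single room: four walls, each 2730 mm tall and 214 mm thick, enclosing an outside footprint 4090×5910 mm (x × y), no floor or roof. The front and back walls (−y and +y sides) run the full x-width; the side walls fit between their inner faces. A door opening 897 mm wide and 2069 mm tall is cut through the front wall from the floor up, its −x edge 1820 mm from the wall's −x end.


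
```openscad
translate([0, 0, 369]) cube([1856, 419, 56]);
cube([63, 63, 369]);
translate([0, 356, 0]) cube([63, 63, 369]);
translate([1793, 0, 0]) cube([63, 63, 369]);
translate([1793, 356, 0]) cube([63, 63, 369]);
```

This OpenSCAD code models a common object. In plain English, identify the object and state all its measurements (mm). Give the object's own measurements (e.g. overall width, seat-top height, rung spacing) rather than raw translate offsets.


A bench: a 1856×419 mm seat slab, 56 mm thick, top at z = 425 mm, on four 63×63 mm square legs flush with the seat corners and standing on z = 0.


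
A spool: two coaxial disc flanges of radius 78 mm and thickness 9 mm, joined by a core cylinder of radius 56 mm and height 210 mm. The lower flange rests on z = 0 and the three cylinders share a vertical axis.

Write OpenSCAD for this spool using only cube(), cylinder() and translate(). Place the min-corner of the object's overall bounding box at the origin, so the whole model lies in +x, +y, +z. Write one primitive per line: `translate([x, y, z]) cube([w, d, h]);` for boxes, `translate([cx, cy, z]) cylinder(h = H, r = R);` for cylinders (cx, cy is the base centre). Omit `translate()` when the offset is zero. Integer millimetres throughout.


translate([78, 78, 0]) cylinder(h = 9, r = 78);
translate([78, 78, 9]) cylinder(h = 210, r = 56);
translate([78, 78, 219]) cylinder(h = 9, r = 78);


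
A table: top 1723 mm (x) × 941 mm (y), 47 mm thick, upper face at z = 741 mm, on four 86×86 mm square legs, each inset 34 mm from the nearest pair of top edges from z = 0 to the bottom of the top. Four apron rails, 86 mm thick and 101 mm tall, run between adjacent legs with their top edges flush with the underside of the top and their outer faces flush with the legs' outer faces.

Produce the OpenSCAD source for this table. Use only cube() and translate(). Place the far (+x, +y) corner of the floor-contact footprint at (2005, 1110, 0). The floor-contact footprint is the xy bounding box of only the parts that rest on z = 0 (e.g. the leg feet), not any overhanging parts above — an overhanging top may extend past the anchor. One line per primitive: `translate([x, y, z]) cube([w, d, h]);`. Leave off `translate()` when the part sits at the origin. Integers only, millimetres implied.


// leg_h = 741 - 47 = 694
// apron z = 694 - 101 = 593
translate([316, 203, 694]) cube([1723, 941, 47]);
translate([350, 237, 0]) cube([86, 86, 694]);
translate([1919, 237, 0]) cube([86, 86, 694]);
translate([350, 1024, 0]) cube([86, 86, 694]);
translate([1919, 1024, 0]) cube([86, 86, 694]);
translate([436, 237, 593]) cube([1483, 86, 101]);
translate([436, 1024, 593]) cube([1483, 86, 101]);
translate([350, 323, 593]) cube([86, 701, 101]);
translate([1919, 323, 593]) cube([86, 701, 101]);


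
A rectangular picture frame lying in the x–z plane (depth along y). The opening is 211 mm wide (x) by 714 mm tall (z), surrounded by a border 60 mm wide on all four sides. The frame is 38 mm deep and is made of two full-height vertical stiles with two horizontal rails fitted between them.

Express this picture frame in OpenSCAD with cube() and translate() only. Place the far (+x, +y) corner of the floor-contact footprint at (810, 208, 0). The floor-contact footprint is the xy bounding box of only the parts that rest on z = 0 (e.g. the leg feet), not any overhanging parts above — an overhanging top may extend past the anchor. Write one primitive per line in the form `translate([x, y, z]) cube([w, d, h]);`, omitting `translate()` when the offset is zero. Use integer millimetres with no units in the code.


translate([479, 170, 0]) cube([60, 38, 834]);
translate([750, 170, 0]) cube([60, 38, 834]);
translate([539, 170, 0]) cube([211, 38, 60]);
translate([539, 170, 774]) cube([211, 38, 60]);


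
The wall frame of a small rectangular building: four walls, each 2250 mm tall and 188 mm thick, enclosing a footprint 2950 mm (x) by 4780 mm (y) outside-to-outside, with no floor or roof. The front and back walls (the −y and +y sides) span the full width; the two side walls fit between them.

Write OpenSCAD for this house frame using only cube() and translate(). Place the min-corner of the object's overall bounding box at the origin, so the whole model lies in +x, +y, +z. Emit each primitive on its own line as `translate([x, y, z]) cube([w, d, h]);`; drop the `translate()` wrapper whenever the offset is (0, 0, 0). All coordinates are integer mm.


cube([2950, 188, 2250]);
translate([0, 4592, 0]) cube([2950, 188, 2250]);
translate([0, 188, 0]) cube([188, 4404, 2250]);
translate([2762, 188, 0]) cube([188, 4404, 2250]);


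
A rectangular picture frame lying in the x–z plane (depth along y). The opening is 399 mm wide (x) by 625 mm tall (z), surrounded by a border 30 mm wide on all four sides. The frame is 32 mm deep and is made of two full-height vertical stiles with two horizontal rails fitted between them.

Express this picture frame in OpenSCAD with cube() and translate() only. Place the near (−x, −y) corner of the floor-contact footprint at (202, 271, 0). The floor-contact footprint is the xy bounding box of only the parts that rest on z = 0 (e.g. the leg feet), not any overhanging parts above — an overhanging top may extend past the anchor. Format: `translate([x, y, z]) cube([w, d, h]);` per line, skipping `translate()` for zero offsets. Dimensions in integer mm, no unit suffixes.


translate([202, 271, 0]) cube([30, 32, 685]);
translate([631, 271, 0]) cube([30, 32, 685]);
translate([232, 271, 0]) cube([399, 32, 30]);
translate([232, 271, 655]) cube([399, 32, 30]);


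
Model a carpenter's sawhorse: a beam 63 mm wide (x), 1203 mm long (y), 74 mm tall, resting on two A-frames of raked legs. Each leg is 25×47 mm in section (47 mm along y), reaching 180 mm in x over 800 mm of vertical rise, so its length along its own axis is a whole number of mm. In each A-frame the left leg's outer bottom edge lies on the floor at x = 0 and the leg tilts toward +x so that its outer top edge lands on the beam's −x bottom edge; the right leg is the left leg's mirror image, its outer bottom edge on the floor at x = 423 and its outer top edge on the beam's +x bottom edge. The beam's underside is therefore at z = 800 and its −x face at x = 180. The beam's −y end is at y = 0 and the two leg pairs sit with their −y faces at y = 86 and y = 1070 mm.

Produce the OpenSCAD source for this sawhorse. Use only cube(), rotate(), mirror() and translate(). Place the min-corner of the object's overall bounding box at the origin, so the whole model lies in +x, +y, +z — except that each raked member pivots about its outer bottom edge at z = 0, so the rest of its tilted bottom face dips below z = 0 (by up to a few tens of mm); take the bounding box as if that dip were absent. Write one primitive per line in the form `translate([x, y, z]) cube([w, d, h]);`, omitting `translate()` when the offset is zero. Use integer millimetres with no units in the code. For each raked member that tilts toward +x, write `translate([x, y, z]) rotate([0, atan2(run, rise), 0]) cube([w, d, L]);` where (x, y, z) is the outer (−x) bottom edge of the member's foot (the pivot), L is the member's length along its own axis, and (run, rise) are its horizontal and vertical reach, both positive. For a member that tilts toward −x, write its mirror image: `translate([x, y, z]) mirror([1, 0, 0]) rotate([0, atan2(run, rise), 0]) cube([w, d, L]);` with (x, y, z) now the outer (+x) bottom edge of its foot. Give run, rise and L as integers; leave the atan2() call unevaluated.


translate([180, 0, 800]) cube([63, 1203, 74]);
translate([0, 86, 0]) rotate([0, atan2(180, 800), 0]) cube([25, 47, 820]);
translate([423, 86, 0]) mirror([1, 0, 0]) rotate([0, atan2(180, 800), 0]) cube([25, 47, 820]);
translate([0, 1070, 0]) rotate([0, atan2(180, 800), 0]) cube([25, 47, 820]);
translate([423, 1070, 0]) mirror([1, 0, 0]) rotate([0, atan2(180, 800), 0]) cube([25, 47, 820]);


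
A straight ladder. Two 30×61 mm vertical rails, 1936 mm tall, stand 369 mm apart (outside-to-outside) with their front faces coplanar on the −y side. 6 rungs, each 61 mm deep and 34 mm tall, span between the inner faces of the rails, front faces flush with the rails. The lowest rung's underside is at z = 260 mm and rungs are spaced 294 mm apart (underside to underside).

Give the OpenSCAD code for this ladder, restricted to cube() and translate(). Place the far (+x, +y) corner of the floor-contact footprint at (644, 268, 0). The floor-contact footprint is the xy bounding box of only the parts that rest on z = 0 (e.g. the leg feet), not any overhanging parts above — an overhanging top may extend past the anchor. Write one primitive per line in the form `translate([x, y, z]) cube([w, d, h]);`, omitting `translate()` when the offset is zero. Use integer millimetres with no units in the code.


translate([275, 207, 0]) cube([30, 61, 1936]);
translate([614, 207, 0]) cube([30, 61, 1936]);
translate([305, 207, 260]) cube([309, 61, 34]);
translate([305, 207, 554]) cube([309, 61, 34]);
translate([305, 207, 848]) cube([309, 61, 34]);
translate([305, 207, 1142]) cube([309, 61, 34]);
translate([305, 207, 1436]) cube([309, 61, 34]);
translate([305, 207, 1730]) cube([309, 61, 34]);


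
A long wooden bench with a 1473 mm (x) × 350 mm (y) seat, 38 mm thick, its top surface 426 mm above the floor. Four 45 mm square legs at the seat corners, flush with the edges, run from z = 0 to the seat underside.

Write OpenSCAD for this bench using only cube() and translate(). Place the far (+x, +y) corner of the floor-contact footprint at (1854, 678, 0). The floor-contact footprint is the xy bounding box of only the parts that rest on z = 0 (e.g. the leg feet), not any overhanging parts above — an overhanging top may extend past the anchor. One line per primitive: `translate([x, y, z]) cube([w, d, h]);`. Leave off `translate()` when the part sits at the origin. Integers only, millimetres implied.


translate([381, 328, 388]) cube([1473, 350, 38]);
translate([381, 328, 0]) cube([45, 45, 388]);
translate([381, 633, 0]) cube([45, 45, 388]);
translate([1809, 328, 0]) cube([45, 45, 388]);
translate([1809, 633, 0]) cube([45, 45, 388]);


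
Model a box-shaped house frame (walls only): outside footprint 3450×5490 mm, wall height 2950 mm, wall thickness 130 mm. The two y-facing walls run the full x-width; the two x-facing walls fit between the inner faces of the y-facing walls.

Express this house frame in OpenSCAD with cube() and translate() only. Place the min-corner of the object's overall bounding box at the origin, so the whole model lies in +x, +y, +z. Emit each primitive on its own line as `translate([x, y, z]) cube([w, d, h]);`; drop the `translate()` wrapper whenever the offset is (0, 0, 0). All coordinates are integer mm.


cube([3450, 130, 2950]);
translate([0, 5360, 0]) cube([3450, 130, 2950]);
translate([0, 130, 0]) cube([130, 5230, 2950]);
translate([3320, 130, 0]) cube([130, 5230, 2950]);


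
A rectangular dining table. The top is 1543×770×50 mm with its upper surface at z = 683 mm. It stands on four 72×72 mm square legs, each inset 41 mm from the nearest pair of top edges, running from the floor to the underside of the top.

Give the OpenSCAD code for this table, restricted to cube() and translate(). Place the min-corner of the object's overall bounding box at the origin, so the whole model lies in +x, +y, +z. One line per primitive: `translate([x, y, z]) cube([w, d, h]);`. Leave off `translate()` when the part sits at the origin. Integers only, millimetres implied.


translate([0, 0, 633]) cube([1543, 770, 50]);
translate([41, 41, 0]) cube([72, 72, 633]);
translate([1430, 41, 0]) cube([72, 72, 633]);
translate([41, 657, 0]) cube([72, 72, 633]);
translate([1430, 657, 0]) cube([72, 72, 633]);


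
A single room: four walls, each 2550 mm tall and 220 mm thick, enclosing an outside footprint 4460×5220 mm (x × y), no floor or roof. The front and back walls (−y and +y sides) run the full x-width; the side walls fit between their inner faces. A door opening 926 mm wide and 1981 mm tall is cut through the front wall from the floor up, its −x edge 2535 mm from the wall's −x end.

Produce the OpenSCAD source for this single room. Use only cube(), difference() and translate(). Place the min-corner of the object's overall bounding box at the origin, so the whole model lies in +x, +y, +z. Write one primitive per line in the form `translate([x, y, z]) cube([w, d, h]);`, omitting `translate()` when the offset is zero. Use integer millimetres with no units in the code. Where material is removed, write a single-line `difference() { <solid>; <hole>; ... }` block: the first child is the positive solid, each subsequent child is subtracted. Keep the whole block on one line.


difference() { cube([4460, 220, 2550]); translate([2535, 0, 0]) cube([926, 220, 1981]); }
translate([0, 5000, 0]) cube([4460, 220, 2550]);
translate([0, 220, 0]) cube([220, 4780, 2550]);
translate([4240, 220, 0]) cube([220, 4780, 2550]);


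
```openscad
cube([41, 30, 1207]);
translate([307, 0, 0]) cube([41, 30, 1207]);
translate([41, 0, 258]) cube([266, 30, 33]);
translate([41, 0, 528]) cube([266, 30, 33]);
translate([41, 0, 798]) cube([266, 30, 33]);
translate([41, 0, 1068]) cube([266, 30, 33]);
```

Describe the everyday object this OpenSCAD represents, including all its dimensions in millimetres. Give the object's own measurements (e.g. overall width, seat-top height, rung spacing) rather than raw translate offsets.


A straight ladder. Two 41×30 mm vertical rails, 1207 mm tall, stand 348 mm apart (outside-to-outside) with their front faces coplanar on the −y side. 4 rungs, each 30 mm deep and 33 mm tall, span between the inner faces of the rails, front faces flush with the rails. The lowest rung's underside is at z = 258 mm and rungs are spaced 270 mm apart (underside to underside).


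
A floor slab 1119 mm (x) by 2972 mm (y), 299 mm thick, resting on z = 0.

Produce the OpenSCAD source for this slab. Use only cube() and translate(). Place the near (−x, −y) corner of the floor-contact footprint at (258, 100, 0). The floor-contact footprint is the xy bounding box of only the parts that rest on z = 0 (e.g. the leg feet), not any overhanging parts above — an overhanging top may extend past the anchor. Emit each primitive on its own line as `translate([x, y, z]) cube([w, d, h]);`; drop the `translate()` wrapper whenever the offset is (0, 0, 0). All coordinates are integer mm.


translate([258, 100, 0]) cube([1119, 2972, 299]);


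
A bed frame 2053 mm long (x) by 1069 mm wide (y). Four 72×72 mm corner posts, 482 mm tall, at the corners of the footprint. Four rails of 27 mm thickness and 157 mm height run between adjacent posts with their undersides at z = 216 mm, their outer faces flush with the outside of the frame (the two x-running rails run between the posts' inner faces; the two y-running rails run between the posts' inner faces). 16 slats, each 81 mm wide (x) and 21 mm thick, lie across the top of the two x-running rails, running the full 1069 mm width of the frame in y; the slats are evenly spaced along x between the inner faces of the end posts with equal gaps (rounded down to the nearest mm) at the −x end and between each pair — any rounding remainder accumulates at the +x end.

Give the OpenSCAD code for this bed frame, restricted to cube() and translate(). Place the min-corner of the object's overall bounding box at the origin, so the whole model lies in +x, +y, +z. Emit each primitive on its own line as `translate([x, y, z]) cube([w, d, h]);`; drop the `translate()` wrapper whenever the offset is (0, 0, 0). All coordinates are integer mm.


// slat z = rail_z + rail_h = 216 + 157 = 373
// slat gap = ⌊(1909 − 16·81) / 17⌋ = 36
cube([72, 72, 482]);
translate([0, 997, 0]) cube([72, 72, 482]);
translate([1981, 0, 0]) cube([72, 72, 482]);
translate([1981, 997, 0]) cube([72, 72, 482]);
translate([72, 0, 216]) cube([1909, 27, 157]);
translate([72, 1042, 216]) cube([1909, 27, 157]);
translate([0, 72, 216]) cube([27, 925, 157]);
translate([2026, 72, 216]) cube([27, 925, 157]);
translate([108, 0, 373]) cube([81, 1069, 21]);
translate([225, 0, 373]) cube([81, 1069, 21]);
translate([342, 0, 373]) cube([81, 1069, 21]);
translate([459, 0, 373]) cube([81, 1069, 21]);
translate([576, 0, 373]) cube([81, 1069, 21]);
translate([693, 0, 373]) cube([81, 1069, 21]);
translate([810, 0, 373]) cube([81, 1069, 21]);
translate([927, 0, 373]) cube([81, 1069, 21]);
translate([1044, 0, 373]) cube([81, 1069, 21]);
translate([1161, 0, 373]) cube([81, 1069, 21]);
translate([1278, 0, 373]) cube([81, 1069, 21]);
translate([1395, 0, 373]) cube([81, 1069, 21]);
translate([1512, 0, 373]) cube([81, 1069, 21]);
translate([1629, 0, 373]) cube([81, 1069, 21]);
translate([1746, 0, 373]) cube([81, 1069, 21]);
translate([1863, 0, 373]) cube([81, 1069, 21]);


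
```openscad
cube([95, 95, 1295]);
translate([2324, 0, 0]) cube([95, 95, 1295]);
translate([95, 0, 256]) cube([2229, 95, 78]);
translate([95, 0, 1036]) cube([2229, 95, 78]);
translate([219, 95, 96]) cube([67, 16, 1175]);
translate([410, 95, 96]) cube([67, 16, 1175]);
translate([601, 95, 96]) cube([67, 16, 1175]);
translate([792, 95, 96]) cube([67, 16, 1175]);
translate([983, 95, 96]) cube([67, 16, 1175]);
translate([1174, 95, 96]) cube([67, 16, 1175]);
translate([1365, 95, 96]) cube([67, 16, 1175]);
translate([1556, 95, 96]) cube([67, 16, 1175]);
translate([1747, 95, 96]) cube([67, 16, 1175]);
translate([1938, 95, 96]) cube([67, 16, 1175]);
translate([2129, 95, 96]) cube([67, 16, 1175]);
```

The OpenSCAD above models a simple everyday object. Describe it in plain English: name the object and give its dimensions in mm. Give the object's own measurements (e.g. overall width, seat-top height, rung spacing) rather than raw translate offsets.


A fence section. Two 95×95 mm posts, 1295 mm tall, stand on the floor with a clear span of 2229 mm between their inner faces. Two horizontal rails of 95×78 mm section span the gap between the posts with their undersides at z = 256 mm and z = 1036 mm, flush with the posts' −y face. 11 pickets, each 67 mm wide, 16 mm thick and 1175 mm tall, are fixed to the +y face of the rails with their bottoms at z = 96 mm, spaced across the span with a 124 mm gap after the −x post and between neighbouring pickets, with 128 mm left before the +x post.


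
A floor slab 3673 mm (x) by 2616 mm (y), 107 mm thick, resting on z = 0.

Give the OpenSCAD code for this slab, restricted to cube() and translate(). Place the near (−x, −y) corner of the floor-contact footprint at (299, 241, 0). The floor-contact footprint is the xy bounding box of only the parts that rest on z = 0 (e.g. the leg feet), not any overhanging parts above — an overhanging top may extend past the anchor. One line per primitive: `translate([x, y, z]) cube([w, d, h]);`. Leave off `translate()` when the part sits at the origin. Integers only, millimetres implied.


translate([299, 241, 0]) cube([3673, 2616, 107]);


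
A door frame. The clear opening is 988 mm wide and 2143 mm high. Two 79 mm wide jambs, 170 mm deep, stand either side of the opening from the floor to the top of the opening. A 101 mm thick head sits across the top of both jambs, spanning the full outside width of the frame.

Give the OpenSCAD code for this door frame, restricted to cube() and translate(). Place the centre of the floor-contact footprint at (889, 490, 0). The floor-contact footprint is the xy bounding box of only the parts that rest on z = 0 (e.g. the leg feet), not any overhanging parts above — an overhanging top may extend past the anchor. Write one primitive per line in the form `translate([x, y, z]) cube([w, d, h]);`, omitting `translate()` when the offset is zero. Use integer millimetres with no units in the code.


translate([316, 405, 0]) cube([79, 170, 2143]);
translate([1383, 405, 0]) cube([79, 170, 2143]);
translate([316, 405, 2143]) cube([1146, 170, 101]);


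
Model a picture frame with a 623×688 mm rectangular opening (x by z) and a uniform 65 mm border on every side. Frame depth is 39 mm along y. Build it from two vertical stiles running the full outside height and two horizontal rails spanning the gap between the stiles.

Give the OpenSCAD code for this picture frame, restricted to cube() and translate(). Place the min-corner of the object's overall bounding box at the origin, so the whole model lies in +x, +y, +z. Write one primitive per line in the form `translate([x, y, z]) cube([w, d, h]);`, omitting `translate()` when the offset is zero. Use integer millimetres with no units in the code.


cube([65, 39, 818]);
translate([688, 0, 0]) cube([65, 39, 818]);
translate([65, 0, 0]) cube([623, 39, 65]);
translate([65, 0, 753]) cube([623, 39, 65]);


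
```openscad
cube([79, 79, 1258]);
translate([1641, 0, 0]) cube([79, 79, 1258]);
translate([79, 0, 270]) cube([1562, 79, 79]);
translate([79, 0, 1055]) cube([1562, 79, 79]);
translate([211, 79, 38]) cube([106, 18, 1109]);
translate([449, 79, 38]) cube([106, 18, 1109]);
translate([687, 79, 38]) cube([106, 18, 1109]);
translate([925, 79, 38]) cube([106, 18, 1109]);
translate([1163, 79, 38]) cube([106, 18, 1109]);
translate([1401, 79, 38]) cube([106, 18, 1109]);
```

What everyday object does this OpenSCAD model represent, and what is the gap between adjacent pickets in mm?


A fence section. The picket gap is 132 mm.

Two posts, two rails, 6 pickets — a fence section. Span 1562 mm holds 6 pickets of 106 mm with 7 equal gaps: ⌊(1562 − 6·106) / 7⌋ = 132 mm.


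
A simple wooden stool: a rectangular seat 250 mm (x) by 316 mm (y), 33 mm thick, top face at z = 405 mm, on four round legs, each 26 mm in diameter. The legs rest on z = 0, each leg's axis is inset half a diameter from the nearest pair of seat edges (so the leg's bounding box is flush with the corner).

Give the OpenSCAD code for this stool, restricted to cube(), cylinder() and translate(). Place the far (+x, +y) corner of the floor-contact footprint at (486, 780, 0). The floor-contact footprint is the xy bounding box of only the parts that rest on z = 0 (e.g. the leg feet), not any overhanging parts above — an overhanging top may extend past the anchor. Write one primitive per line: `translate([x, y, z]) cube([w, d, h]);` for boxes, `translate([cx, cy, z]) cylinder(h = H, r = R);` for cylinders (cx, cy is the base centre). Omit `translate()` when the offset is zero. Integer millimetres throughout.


translate([236, 464, 372]) cube([250, 316, 33]);
translate([249, 477, 0]) cylinder(h = 372, r = 13);
translate([473, 477, 0]) cylinder(h = 372, r = 13);
translate([249, 767, 0]) cylinder(h = 372, r = 13);
translate([473, 767, 0]) cylinder(h = 372, r = 13);


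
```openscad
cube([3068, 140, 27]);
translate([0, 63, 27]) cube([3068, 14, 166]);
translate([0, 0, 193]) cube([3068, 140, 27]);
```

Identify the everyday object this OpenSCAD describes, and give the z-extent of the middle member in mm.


An I-beam. The web height is 166 mm.

Two wide flanges with a thin centred web — an I-beam. Overall 220 mm minus two 27 mm flanges gives a web of 220 − 2·27 = 166 mm.


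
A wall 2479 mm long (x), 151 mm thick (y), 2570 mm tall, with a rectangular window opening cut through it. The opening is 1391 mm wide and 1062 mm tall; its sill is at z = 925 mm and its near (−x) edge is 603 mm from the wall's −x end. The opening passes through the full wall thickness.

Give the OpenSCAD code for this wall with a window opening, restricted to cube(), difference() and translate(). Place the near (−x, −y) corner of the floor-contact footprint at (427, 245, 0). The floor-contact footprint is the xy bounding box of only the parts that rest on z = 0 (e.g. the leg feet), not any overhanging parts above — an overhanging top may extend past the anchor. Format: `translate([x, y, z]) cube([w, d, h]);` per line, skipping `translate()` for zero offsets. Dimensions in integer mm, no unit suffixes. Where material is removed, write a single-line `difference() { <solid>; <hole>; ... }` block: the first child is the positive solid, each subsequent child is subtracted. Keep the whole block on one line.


difference() { translate([427, 245, 0]) cube([2479, 151, 2570]); translate([1030, 245, 925]) cube([1391, 151, 1062]); }
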